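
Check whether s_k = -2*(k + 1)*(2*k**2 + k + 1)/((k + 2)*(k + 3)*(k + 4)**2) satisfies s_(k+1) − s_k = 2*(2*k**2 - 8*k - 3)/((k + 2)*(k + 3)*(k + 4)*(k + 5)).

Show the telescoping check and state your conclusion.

s_(k+1) = -2*(k + 2)*(k + 2*(k + 1)**2 + 2)/((k + 3)*(k + 4)*(k + 5)**2)
s_(k+1) − s_k = 2*(2*k**4 - 2*k**3 - 68*k**2 - 100*k - 39)/(k**6 + 23*k**5 + 217*k**4 + 1073*k**3 + 2926*k**2 + 4160*k + 2400)
(s_(k+1) − s_k) − t_k = 6*(-4*k**3 - 11*k**2 + 29*k + 7)/(k**6 + 23*k**5 + 217*k**4 + 1073*k**3 + 2926*k**2 + 4160*k + 2400)

Invalid: residual 6*(-4*k**3 - 11*k**2 + 29*k + 7)/(k**6 + 23*k**5 + 217*k**4 + 1073*k**3 + 2926*k**2 + 4160*k + 2400) ≠ 0.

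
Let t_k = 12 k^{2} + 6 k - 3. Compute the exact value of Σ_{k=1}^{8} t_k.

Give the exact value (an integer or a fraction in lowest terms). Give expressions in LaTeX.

Σ = 2640

Step 1: r(k) = (4*k**2 + 10*k + 5)/(4*k**2 + 2*k - 1).
Normal form (A,B,C) = (1, 1, k**2 + k/2 - 1/4).
Key eq: (1)·f(k+1) = (1)·f(k) + (k**2 + k/2 - 1/4).
Bound: deg f ≤ 3.
Coefficient equations give f(k) = k*(4*k**2 - 3*k - 4)/12.
Get s_k = R·t_k = k*(4*k**2 - 3*k - 4) with R(k) = B(k−1)f(k)/C(k) = k*(4*k**2 - 3*k - 4)/(3*(4*k**2 + 2*k - 1)).
Check: Δs_k = 12*k**2 + 6*k - 3. ✓
Sum = s_(9) − s_(1); s_(9) = 2637, s_(1) = -3 ⇒ 2640.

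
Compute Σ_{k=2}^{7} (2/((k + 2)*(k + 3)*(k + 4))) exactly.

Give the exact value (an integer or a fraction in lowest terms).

Σ = 9/220

The ratio is (k + 2)/(k + 5).
Factor: A=k + 2; B=k + 5; C=1.
Key eq: (k + 2)·f(k+1) = (k + 4)·f(k) + (1).
Bound: deg f ≤ 2.
Coefficient equations give f(k) = k*(k + 5)/12.
Get s_k = R·t_k = k*(k + 5)/(6*(k + 2)*(k + 3)) with R(k) = B(k−1)f(k)/C(k) = k*(k + 4)*(k + 5)/12.
s_(k+1) − s_k = 2/(k**3 + 9*k**2 + 26*k + 24) = t_k.
Σ_(k=2)^(7) t_k = s_(8) − s_(2) = 26/165 − (7/60) = 9/220.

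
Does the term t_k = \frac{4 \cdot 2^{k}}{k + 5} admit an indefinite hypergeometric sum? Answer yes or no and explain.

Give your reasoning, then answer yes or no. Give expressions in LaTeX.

Ratio r(k) = 2*(k + 5)/(k + 6).
Normal form (A,B,C) = (2*k + 10, k + 6, 1).
Need (2*k + 10)·f(k+1) − (k + 5)·f(k) = 1.
deg f ≤ -1 (via 1,1,0).
d = -1 < 0 ⇒ no nonzero polynomial f; not summable.

No; the degree bound rules out any f.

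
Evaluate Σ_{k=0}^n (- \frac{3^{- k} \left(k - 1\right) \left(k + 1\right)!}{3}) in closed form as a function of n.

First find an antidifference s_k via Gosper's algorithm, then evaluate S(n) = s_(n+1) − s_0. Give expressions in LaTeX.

S(n) = 1 - \frac{3^{- n} \left(n + 2\right)!}{3}

Ratio r(k) = k*(k + 2)/(3*(k - 1)).
Take A(k)=k/3 + 2/3, B(k)=1, C(k)=k - 1.
f must satisfy (k/3 + 2/3)·f(k+1) − (1)·f(k) = k - 1.
Degrees (1,0,1) ⇒ d ≤ 0.
Coefficient equations give f(k) = 3.
Certificate R = B(k−1)f/C = 3/(k - 1) gives s_k = -factorial(k + 1)/3**k.
Δs = -(k - 1)*factorial(k + 1)/(3*3**k), as required.
s_(n+1) = -3**(-n - 1)*factorial(n + 2) and s_(0) = -1, so S(n) = 1 - factorial(n + 2)/(3*3**n).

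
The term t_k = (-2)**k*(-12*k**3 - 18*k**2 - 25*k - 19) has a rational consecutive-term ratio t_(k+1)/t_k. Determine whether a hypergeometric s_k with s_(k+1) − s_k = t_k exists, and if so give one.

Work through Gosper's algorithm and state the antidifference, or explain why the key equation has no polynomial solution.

t_(k+1)/t_k = 2*(-12*k**3 - 54*k**2 - 97*k - 74)/(12*k**3 + 18*k**2 + 25*k + 19).
Normal form (A,B,C) = (-2, 1, k**3 + 3*k**2/2 + 25*k/12 + 19/12).
Solve (-2)·f(k+1) − (1)·f(k) = k**3 + 3*k**2/2 + 25*k/12 + 19/12.
Degrees (0,0,3) ⇒ d ≤ 3.
Match coefficients ⇒ f(k) = -(4*k**3 - 2*k**2 + 3*k + 3)/12.
So s_k = (B(k−1)f/C)·t_k = (-(4*k**3 - 2*k**2 + 3*k + 3)/((k + 1)*(12*k**2 + 6*k + 19)))·t_k = (-2)**k*(4*k**3 - 2*k**2 + 3*k + 3).
Verify: (-2)**k*(-12*k**3 - 18*k**2 - 25*k - 19) matches t_k.

s_k = (-2)**k*(4*k**3 - 2*k**2 + 3*k + 3)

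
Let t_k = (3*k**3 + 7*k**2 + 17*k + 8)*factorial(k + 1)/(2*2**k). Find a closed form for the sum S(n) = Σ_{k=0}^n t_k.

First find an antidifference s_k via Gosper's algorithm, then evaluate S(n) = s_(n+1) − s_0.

S(n) = 2**(-n - 1)*(-2**(n + 1) + 3*n**4*factorial(n) + 16*n**3*factorial(n) + 32*n**2*factorial(n) + 29*n*factorial(n) + 10*factorial(n))

r(k) = (3*k**4 + 22*k**3 + 72*k**2 + 115*k + 70)/(2*(3*k**3 + 7*k**2 + 17*k + 8)) after simplifying.
Take A(k)=k/2 + 1, B(k)=1, C(k)=k**3 + 7*k**2/3 + 17*k/3 + 8/3.
Key eq: (k/2 + 1)·f(k+1) = (1)·f(k) + (k**3 + 7*k**2/3 + 17*k/3 + 8/3).
d = 2 from the (1,0,3) case.
A polynomial solution: f(k) = 2*(3*k**2 + k + 1)/3.
Get s_k = R·t_k = (3*k**2 + k + 1)*factorial(k + 1)/2**k with R(k) = B(k−1)f(k)/C(k) = 2*(3*k**2 + k + 1)/(3*k**3 + 7*k**2 + 17*k + 8).
Check: Δs_k = (3*k**3 + 7*k**2 + 17*k + 8)*factorial(k + 1)/(2*2**k). ✓
Telescope: S(n) = s_(n+1) − s_(0) = 2**(-n - 1)*(3*n**2 + 7*n + 5)*factorial(n + 2) − (1) = 2**(-n - 1)*(-2**(n + 1) + 3*n**4*factorial(n) + 16*n**3*factorial(n) + 32*n**2*factorial(n) + 29*n*factorial(n) + 10*factorial(n)).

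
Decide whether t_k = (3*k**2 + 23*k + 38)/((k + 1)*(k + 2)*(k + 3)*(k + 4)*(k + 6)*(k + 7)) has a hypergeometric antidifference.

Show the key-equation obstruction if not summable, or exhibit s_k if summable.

Step 1: r(k) = (k + 1)*(k + 6)*(23*k + 3*(k + 1)**2 + 61)/((k + 5)*(k + 8)*(3*k**2 + 23*k + 38)).
Take A(k)=k + 1, B(k)=k + 8, C(k)=k**3 + 38*k**2/3 + 51*k + 190/3.
Key eq: (k + 1)·f(k+1) = (k + 7)·f(k) + (k**3 + 38*k**2/3 + 51*k + 190/3).
From deg A=1, deg B=1, deg C=3: d=6.
A polynomial solution: f(k) = k*(k + 2)*(k + 4)*(k + 5)*(k**2 + 10*k + 27)/54.
Then R = B(k−1)f/C = k*(k + 2)*(k + 4)*(k + 7)*(k**2 + 10*k + 27)/(18*(3*k**2 + 23*k + 38)), so s_k = R(k)·t_k = k*(k**2 + 10*k + 27)/(18*(k**3 + 10*k**2 + 27*k + 18)).
Δs = (3*k**2 + 23*k + 38)/(k**6 + 23*k**5 + 207*k**4 + 925*k**3 + 2144*k**2 + 2412*k + 1008), as required.

Yes. s_k = k*(k**2 + 10*k + 27)/(18*(k**3 + 10*k**2 + 27*k + 18)).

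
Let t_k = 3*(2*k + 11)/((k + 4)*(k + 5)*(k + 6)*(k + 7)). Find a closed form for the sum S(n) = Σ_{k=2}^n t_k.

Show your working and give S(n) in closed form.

S(n) = (n**2 + 12*n - 13)/(16*(n**2 + 12*n + 35))

Step 1: r(k) = (k + 4)*(2*k + 13)/((k + 8)*(2*k + 11)).
Gosper form: A/B · C(k+1)/C(k) with A=k + 4, B=k + 8, C=k + 11/2.
Key eq: (k + 4)·f(k+1) = (k + 7)·f(k) + (k + 11/2).
Bound: deg f ≤ 3.
Coefficient equations give f(k) = k*(k + 5)*(k + 10)/48.
Certificate R = B(k−1)f/C = k*(k + 5)*(k + 7)*(k + 10)/(24*(2*k + 11)) gives s_k = k*(k + 10)/(8*(k**2 + 10*k + 24)).
Verify: 3*(2*k + 11)/(k**4 + 22*k**3 + 179*k**2 + 638*k + 840) matches t_k.
Evaluate: s_(n+1) = (n**2 + 12*n + 11)/(8*(n**2 + 12*n + 35)); subtract s_(2) = 1/16 ⇒ S(n) = (n**2 + 12*n - 13)/(16*(n**2 + 12*n + 35)).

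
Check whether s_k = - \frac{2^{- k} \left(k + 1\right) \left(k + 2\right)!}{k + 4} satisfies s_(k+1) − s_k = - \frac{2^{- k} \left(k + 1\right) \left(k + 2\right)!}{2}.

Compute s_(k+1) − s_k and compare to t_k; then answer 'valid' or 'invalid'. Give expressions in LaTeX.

Invalid: residual \frac{3 \cdot 2^{- k} \left(k^{2} + 5 k + 2\right) \left(k + 2\right)!}{2 \left(k + 4\right) \left(k + 5\right)} ≠ 0.

s_(k+1) = -(k + 2)*factorial(k + 3)/(2*2**k*(k + 5))
s_(k+1) − s_k = -(k**3 + 7*k**2 + 14*k + 14)*factorial(k + 2)/(2*2**k*(k + 4)*(k + 5))
(s_(k+1) − s_k) − t_k = 3*(k**2 + 5*k + 2)*factorial(k + 2)/(2*2**k*(k + 4)*(k + 5))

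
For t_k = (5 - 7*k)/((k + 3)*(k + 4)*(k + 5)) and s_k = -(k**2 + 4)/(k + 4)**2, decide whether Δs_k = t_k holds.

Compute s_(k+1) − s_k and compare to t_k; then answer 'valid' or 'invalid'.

Invalid: residual (-k**3 + 2*k**2 + 19*k - 40)/(k**5 + 21*k**4 + 175*k**3 + 723*k**2 + 1480*k + 1200) ≠ 0.

s_(k+1) = (-(k + 1)**2 - 4)/(k + 5)**2
s_(k+1) − s_k = 4*(-2*k**2 - 8*k + 5)/(k**4 + 18*k**3 + 121*k**2 + 360*k + 400)
(s_(k+1) − s_k) − t_k = (-k**3 + 2*k**2 + 19*k - 40)/(k**5 + 21*k**4 + 175*k**3 + 723*k**2 + 1480*k + 1200)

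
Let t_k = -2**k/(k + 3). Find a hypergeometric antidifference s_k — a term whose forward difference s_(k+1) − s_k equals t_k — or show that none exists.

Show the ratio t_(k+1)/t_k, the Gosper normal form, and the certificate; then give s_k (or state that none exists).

none — t_k is not Gosper-summable

The ratio is 2*(k + 3)/(k + 4).
Normal form (A,B,C) = (2*k + 6, k + 4, 1).
Key eq: (2*k + 6)·f(k+1) = (k + 3)·f(k) + (1).
deg f ≤ -1 (via 1,1,0).
Negative degree bound (-1): no f exists, t_k not Gosper-summable.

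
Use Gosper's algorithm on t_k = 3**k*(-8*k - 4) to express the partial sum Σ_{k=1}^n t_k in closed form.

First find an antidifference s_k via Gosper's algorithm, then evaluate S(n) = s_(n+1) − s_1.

The ratio is 3*(2*k + 3)/(2*k + 1).
Factor: A=3; B=1; C=k + 1/2.
Need (3)·f(k+1) − (1)·f(k) = k + 1/2.
deg f ≤ 1 (via 0,0,1).
Coefficient equations give f(k) = (k - 1)/2.
Certificate R = B(k−1)f/C = (k - 1)/(2*k + 1) gives s_k = 4*3**k*(1 - k).
Verify: 3**k*(-8*k - 4) matches t_k.
Σ_(k=1)^n t_k = s_(n+1) − s_(1) = (-12*3**n*n) − (0), i.e. -12*3**n*n.

S(n) = -12*3**n*n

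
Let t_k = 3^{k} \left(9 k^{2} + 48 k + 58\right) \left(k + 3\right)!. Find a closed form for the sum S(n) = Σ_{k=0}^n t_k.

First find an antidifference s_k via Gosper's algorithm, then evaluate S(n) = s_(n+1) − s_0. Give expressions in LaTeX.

S(n) = 9 \cdot 3^{n} n \left(n + 4\right)! + 15 \cdot 3^{n} \left(n + 4\right)! - 12

Step 1: r(k) = 3*(9*k**3 + 102*k**2 + 379*k + 460)/(9*k**2 + 48*k + 58).
Factor: A=3*k + 12; B=1; C=k**2 + 16*k/3 + 58/9.
Key eq: (3*k + 12)·f(k+1) = (1)·f(k) + (k**2 + 16*k/3 + 58/9).
From deg A=1, deg B=0, deg C=2: d=1.
Match coefficients ⇒ f(k) = (3*k + 2)/9.
R(k) = B(k−1)·f(k)/C(k) = (3*k + 2)/(9*k**2 + 48*k + 58); s_k = R·t_k = 3**k*(3*k + 2)*factorial(k + 3).
Δs = 3**k*(9*k**2 + 48*k + 58)*factorial(k + 3), as required.
s_(n+1) = 3**(n + 1)*(3*n + 5)*factorial(n + 4) and s_(0) = 12, so S(n) = 9*3**n*n*factorial(n + 4) + 15*3**n*factorial(n + 4) - 12.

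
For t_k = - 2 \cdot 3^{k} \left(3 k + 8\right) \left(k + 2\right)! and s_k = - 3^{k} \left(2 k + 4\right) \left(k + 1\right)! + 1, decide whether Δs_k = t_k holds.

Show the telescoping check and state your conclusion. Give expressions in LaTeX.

s_(k+1) = -3**(k + 1)*(2*k + 6)*factorial(k + 2) + 1
s_(k+1) − s_k = -2*3**k*(3*k + 8)*factorial(k + 2)
(s_(k+1) − s_k) − t_k = 0

Valid: the claim telescopes to t_k.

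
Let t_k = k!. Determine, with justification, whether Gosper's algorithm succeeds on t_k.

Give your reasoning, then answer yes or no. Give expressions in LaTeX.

No — negative degree bound, so no certificate f.

Step 1: r(k) = k + 1.
Gosper form: A/B · C(k+1)/C(k) with A=k + 1, B=1, C=1.
Set up (k + 1)·f(k+1) − (1)·f(k) − (1) = 0.
From deg A=1, deg B=0, deg C=0: d=-1.
Negative degree bound (-1): no f exists, t_k not Gosper-summable.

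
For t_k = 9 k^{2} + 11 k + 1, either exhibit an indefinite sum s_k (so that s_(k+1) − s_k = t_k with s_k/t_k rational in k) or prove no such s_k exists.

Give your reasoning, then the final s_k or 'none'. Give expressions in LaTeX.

Ratio r(k) = (9*k**2 + 29*k + 21)/(9*k**2 + 11*k + 1).
A = 1, B = 1, C = k**2 + 11*k/9 + 1/9.
Key eq: (1)·f(k+1) = (1)·f(k) + (k**2 + 11*k/9 + 1/9).
Degrees (0,0,2) ⇒ d ≤ 3.
Coefficient equations give f(k) = k*(3*k**2 + k - 3)/9.
Get s_k = R·t_k = k*(3*k**2 + k - 3) with R(k) = B(k−1)f(k)/C(k) = k*(3*k**2 + k - 3)/(9*k**2 + 11*k + 1).
s_(k+1) − s_k = 9*k**2 + 11*k + 1 = t_k.

s_k = k \left(3 k^{2} + k - 3\right)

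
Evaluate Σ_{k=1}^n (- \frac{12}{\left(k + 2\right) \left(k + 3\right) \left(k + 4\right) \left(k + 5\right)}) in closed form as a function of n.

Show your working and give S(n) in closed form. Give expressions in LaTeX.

Step 1: r(k) = (k + 2)/(k + 6).
A = k + 2, B = k + 6, C = 1.
Solve (k + 2)·f(k+1) − (k + 5)·f(k) = 1.
Bound: deg f ≤ 3.
A polynomial solution: f(k) = k*(k**2 + 9*k + 26)/72.
So s_k = (B(k−1)f/C)·t_k = (k*(k + 5)*(k**2 + 9*k + 26)/72)·t_k = k*(-k**2 - 9*k - 26)/(6*(k + 2)*(k + 3)*(k + 4)).
Δs = -12/(k**4 + 14*k**3 + 71*k**2 + 154*k + 120), as required.
Evaluate: s_(n+1) = (-n**3 - 12*n**2 - 47*n - 36)/(6*(n**3 + 12*n**2 + 47*n + 60)); subtract s_(1) = -1/10 ⇒ S(n) = n*(-n**2 - 12*n - 47)/(15*(n**3 + 12*n**2 + 47*n + 60)).

S(n) = \frac{n \left(- n^{2} - 12 n - 47\right)}{15 \left(n^{3} + 12 n^{2} + 47 n + 60\right)}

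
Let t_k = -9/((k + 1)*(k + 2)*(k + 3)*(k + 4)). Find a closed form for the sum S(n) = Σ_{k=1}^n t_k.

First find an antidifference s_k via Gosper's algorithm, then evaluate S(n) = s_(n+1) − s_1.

S(n) = n*(-n**2 - 9*n - 26)/(8*(n**3 + 9*n**2 + 26*n + 24))

Step 1: r(k) = (k + 1)/(k + 5).
Normal form (A,B,C) = (k + 1, k + 5, 1).
Solve (k + 1)·f(k+1) − (k + 4)·f(k) = 1.
deg f ≤ 3 (via 1,1,0).
Solve for f: f(k) = k*(k**2 + 6*k + 11)/18 (degree 3 ≤ 3).
Get s_k = R·t_k = k*(-k**2 - 6*k - 11)/(2*(k + 1)*(k + 2)*(k + 3)) with R(k) = B(k−1)f(k)/C(k) = k*(k + 4)*(k**2 + 6*k + 11)/18.
Verify: -9/(k**4 + 10*k**3 + 35*k**2 + 50*k + 24) matches t_k.
s_(n+1) = (-n**3 - 9*n**2 - 26*n - 18)/(2*(n**3 + 9*n**2 + 26*n + 24)) and s_(1) = -3/8, so S(n) = n*(-n**2 - 9*n - 26)/(8*(n**3 + 9*n**2 + 26*n + 24)).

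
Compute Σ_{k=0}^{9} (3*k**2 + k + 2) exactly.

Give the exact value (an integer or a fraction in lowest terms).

Σ = 920

Step 1: r(k) = (k + 3*(k + 1)**2 + 3)/(3*k**2 + k + 2).
Factor: A=1; B=1; C=k**2 + k/3 + 2/3.
Solve (1)·f(k+1) − (1)·f(k) = k**2 + k/3 + 2/3.
From deg A=0, deg B=0, deg C=2: d=3.
Solve for f: f(k) = k*(k**2 - k + 2)/3 (degree 3 ≤ 3).
So s_k = (B(k−1)f/C)·t_k = (k*(k**2 - k + 2)/(3*k**2 + k + 2))·t_k = k*(k**2 - k + 2).
s_(k+1) − s_k = 3*k**2 + k + 2 = t_k.
Σ_(k=0)^(9) t_k = s_(10) − s_(0) = 920 − (0) = 920.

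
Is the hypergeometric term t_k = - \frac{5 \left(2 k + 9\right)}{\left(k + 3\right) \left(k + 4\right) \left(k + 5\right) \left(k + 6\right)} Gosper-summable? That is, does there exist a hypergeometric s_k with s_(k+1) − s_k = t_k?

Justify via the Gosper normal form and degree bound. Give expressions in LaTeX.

t_(k+1)/t_k = (k + 3)*(2*k + 11)/((k + 7)*(2*k + 9)).
Take A(k)=k + 3, B(k)=k + 7, C(k)=k + 9/2.
Key eq: (k + 3)·f(k+1) = (k + 6)·f(k) + (k + 9/2).
deg f ≤ 3 (via 1,1,1).
Match coefficients ⇒ f(k) = k*(k + 4)*(k + 8)/30.
Certificate R = B(k−1)f/C = k*(k + 4)*(k + 6)*(k + 8)/(15*(2*k + 9)) gives s_k = k*(-k - 8)/(3*(k**2 + 8*k + 15)).
Verify: 5*(-2*k - 9)/(k**4 + 18*k**3 + 119*k**2 + 342*k + 360) matches t_k.

Yes. s_k = \frac{k \left(- k - 8\right)}{3 \left(k^{2} + 8 k + 15\right)}.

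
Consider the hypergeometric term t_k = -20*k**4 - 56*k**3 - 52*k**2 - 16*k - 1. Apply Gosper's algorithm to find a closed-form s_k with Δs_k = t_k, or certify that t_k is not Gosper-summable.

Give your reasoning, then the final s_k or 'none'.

t_(k+1)/t_k = (20*k**4 + 136*k**3 + 340*k**2 + 368*k + 145)/(20*k**4 + 56*k**3 + 52*k**2 + 16*k + 1).
So A=1 and B=1, with C=k**4 + 14*k**3/5 + 13*k**2/5 + 4*k/5 + 1/20.
f must satisfy (1)·f(k+1) − (1)·f(k) = k**4 + 14*k**3/5 + 13*k**2/5 + 4*k/5 + 1/20.
deg f ≤ 5 (via 0,0,4).
A polynomial solution: f(k) = k*(4*k**4 + 4*k**3 - 4*k**2 - 4*k + 1)/20.
Then R = B(k−1)f/C = k*(4*k**4 + 4*k**3 - 4*k**2 - 4*k + 1)/(20*k**4 + 56*k**3 + 52*k**2 + 16*k + 1), so s_k = R(k)·t_k = k*(-4*k**4 - 4*k**3 + 4*k**2 + 4*k - 1).
Check: Δs_k = -20*k**4 - 56*k**3 - 52*k**2 - 16*k - 1. ✓

s_k = k*(-4*k**4 - 4*k**3 + 4*k**2 + 4*k - 1)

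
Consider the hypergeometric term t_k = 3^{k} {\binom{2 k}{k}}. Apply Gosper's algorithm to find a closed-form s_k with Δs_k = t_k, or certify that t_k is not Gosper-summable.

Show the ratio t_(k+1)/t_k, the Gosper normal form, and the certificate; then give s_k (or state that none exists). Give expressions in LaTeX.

r(k) = 6*(2*k + 1)/(k + 1) after simplifying.
So A=12*k + 6 and B=k + 1, with C=1.
Key eq: (12*k + 6)·f(k+1) = (k)·f(k) + (1).
From deg A=1, deg B=1, deg C=0: d=-1.
Negative degree bound (-1): no f exists, t_k not Gosper-summable.

not Gosper-summable; s_k does not exist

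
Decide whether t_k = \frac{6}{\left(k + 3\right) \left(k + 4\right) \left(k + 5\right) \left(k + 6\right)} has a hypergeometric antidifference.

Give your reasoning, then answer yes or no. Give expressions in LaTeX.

Yes. s_k = \frac{k \left(k^{2} + 12 k + 47\right)}{30 \left(k + 3\right) \left(k + 4\right) \left(k + 5\right)}.

Step 1: r(k) = (k + 3)/(k + 7).
Gosper form: A/B · C(k+1)/C(k) with A=k + 3, B=k + 7, C=1.
Set up (k + 3)·f(k+1) − (k + 6)·f(k) − (1) = 0.
From deg A=1, deg B=1, deg C=0: d=3.
A polynomial solution: f(k) = k*(k**2 + 12*k + 47)/180.
Then R = B(k−1)f/C = k*(k + 6)*(k**2 + 12*k + 47)/180, so s_k = R(k)·t_k = k*(k**2 + 12*k + 47)/(30*(k + 3)*(k + 4)*(k + 5)).
s_(k+1) − s_k = 6/(k**4 + 18*k**3 + 119*k**2 + 342*k + 360) = t_k.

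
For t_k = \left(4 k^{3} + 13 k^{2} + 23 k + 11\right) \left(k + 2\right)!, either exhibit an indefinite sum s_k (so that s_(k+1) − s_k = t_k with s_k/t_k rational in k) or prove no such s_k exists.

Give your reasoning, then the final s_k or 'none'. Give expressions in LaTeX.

s_k = \left(4 k^{2} - 3 k + 4\right) \left(k + 2\right)!

Ratio r(k) = (4*k**4 + 37*k**3 + 136*k**2 + 234*k + 153)/(4*k**3 + 13*k**2 + 23*k + 11).
Normal form (A,B,C) = (k + 3, 1, k**3 + 13*k**2/4 + 23*k/4 + 11/4).
Set up (k + 3)·f(k+1) − (1)·f(k) − (k**3 + 13*k**2/4 + 23*k/4 + 11/4) = 0.
deg f ≤ 2 (via 1,0,3).
Solve for f: f(k) = (4*k**2 - 3*k + 4)/4 (degree 2 ≤ 2).
Then R = B(k−1)f/C = (4*k**2 - 3*k + 4)/(4*k**3 + 13*k**2 + 23*k + 11), so s_k = R(k)·t_k = (4*k**2 - 3*k + 4)*factorial(k + 2).
Check: Δs_k = (4*k**3 + 13*k**2 + 23*k + 11)*factorial(k + 2). ✓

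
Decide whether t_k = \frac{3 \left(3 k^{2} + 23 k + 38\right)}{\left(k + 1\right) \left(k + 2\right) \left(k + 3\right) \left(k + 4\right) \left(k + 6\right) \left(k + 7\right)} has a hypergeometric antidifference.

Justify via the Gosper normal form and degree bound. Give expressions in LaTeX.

Yes. s_k = \frac{k \left(k^{2} + 10 k + 27\right)}{6 \left(k^{3} + 10 k^{2} + 27 k + 18\right)}.

r(k) = (k + 1)*(k + 6)*(23*k + 3*(k + 1)**2 + 61)/((k + 5)*(k + 8)*(3*k**2 + 23*k + 38)) after simplifying.
Gosper form: A/B · C(k+1)/C(k) with A=k + 1, B=k + 8, C=k**3 + 38*k**2/3 + 51*k + 190/3.
Set up (k + 1)·f(k+1) − (k + 7)·f(k) − (k**3 + 38*k**2/3 + 51*k + 190/3) = 0.
From deg A=1, deg B=1, deg C=3: d=6.
Solving with deg f ≤ 6: f(k) = k*(k + 2)*(k + 4)*(k + 5)*(k**2 + 10*k + 27)/54.
R(k) = B(k−1)·f(k)/C(k) = k*(k + 2)*(k + 4)*(k + 7)*(k**2 + 10*k + 27)/(18*(3*k**2 + 23*k + 38)); s_k = R·t_k = k*(k**2 + 10*k + 27)/(6*(k**3 + 10*k**2 + 27*k + 18)).
Verify: 3*(3*k**2 + 23*k + 38)/(k**6 + 23*k**5 + 207*k**4 + 925*k**3 + 2144*k**2 + 2412*k + 1008) matches t_k.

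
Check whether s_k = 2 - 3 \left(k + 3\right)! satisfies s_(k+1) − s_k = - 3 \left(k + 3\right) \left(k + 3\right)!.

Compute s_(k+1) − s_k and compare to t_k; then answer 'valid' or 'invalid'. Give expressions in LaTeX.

s_(k+1) = 2 - 3*factorial(k + 4)
s_(k+1) − s_k = -3*(k + 3)*factorial(k + 3)
(s_(k+1) − s_k) − t_k = 0

Valid: the claim telescopes to t_k.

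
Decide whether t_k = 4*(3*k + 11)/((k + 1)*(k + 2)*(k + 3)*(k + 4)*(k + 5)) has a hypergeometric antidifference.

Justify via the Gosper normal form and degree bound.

Yes. s_k = k*(k**2 + 7*k + 14)/(2*(k**3 + 7*k**2 + 14*k + 8)).

Ratio r(k) = (k + 1)*(3*k + 14)/((k + 6)*(3*k + 11)).
Take A(k)=k + 1, B(k)=k + 6, C(k)=k + 11/3.
Set up (k + 1)·f(k+1) − (k + 5)·f(k) − (k + 11/3) = 0.
From deg A=1, deg B=1, deg C=1: d=4.
Coefficient equations give f(k) = k*(k + 3)*(k**2 + 7*k + 14)/24.
Then R = B(k−1)f/C = k*(k + 3)*(k + 5)*(k**2 + 7*k + 14)/(8*(3*k + 11)), so s_k = R(k)·t_k = k*(k**2 + 7*k + 14)/(2*(k**3 + 7*k**2 + 14*k + 8)).
Check: Δs_k = 4*(3*k + 11)/(k**5 + 15*k**4 + 85*k**3 + 225*k**2 + 274*k + 120). ✓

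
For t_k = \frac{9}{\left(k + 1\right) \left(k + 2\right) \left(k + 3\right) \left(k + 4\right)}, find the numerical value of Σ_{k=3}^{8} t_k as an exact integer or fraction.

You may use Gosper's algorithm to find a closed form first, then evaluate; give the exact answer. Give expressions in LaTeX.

t_(k+1)/t_k = (k + 1)/(k + 5).
Normal form (A,B,C) = (k + 1, k + 5, 1).
Key eq: (k + 1)·f(k+1) = (k + 4)·f(k) + (1).
From deg A=1, deg B=1, deg C=0: d=3.
Match coefficients ⇒ f(k) = k*(k**2 + 6*k + 11)/18.
So s_k = (B(k−1)f/C)·t_k = (k*(k + 4)*(k**2 + 6*k + 11)/18)·t_k = k*(k**2 + 6*k + 11)/(2*(k + 1)*(k + 2)*(k + 3)).
s_(k+1) − s_k = 9/(k**4 + 10*k**3 + 35*k**2 + 50*k + 24) = t_k.
Σ_(k=3)^(8) t_k = s_(9) − s_(3) = 219/440 − (19/40) = 1/44.

Σ = 1/44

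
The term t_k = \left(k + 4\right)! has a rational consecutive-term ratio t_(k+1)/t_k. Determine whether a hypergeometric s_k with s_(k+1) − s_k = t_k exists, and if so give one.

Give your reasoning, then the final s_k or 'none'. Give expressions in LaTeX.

The ratio is k + 5.
Gosper form: A/B · C(k+1)/C(k) with A=k + 5, B=1, C=1.
Need (k + 5)·f(k+1) − (1)·f(k) = 1.
Bound: deg f ≤ -1.
deg f ≤ -1 is impossible — no certificate.

no hypergeometric antidifference exists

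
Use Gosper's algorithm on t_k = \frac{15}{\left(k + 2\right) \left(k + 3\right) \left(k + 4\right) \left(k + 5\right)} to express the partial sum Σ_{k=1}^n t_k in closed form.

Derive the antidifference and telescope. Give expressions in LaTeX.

Step 1: r(k) = (k + 2)/(k + 6).
Take A(k)=k + 2, B(k)=k + 6, C(k)=1.
Solve (k + 2)·f(k+1) − (k + 5)·f(k) = 1.
Bound: deg f ≤ 3.
Solve for f: f(k) = k*(k**2 + 9*k + 26)/72 (degree 3 ≤ 3).
Certificate R = B(k−1)f/C = k*(k + 5)*(k**2 + 9*k + 26)/72 gives s_k = 5*k*(k**2 + 9*k + 26)/(24*(k + 2)*(k + 3)*(k + 4)).
Check: Δs_k = 15/(k**4 + 14*k**3 + 71*k**2 + 154*k + 120). ✓
s_(n+1) = 5*(n**3 + 12*n**2 + 47*n + 36)/(24*(n**3 + 12*n**2 + 47*n + 60)) and s_(1) = 1/8, so S(n) = n*(n**2 + 12*n + 47)/(12*(n**3 + 12*n**2 + 47*n + 60)).

S(n) = \frac{n \left(n^{2} + 12 n + 47\right)}{12 \left(n^{3} + 12 n^{2} + 47 n + 60\right)}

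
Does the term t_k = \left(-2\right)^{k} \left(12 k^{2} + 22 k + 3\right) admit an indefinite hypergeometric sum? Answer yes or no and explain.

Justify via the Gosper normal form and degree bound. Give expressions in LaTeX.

Compute t_(k+1)/t_k: get 2*(-12*k**2 - 46*k - 37)/(12*k**2 + 22*k + 3).
Take A(k)=-2, B(k)=1, C(k)=k**2 + 11*k/6 + 1/4.
Key eq: (-2)·f(k+1) = (1)·f(k) + (k**2 + 11*k/6 + 1/4).
From deg A=0, deg B=0, deg C=2: d=2.
Solving with deg f ≤ 2: f(k) = -(4*k**2 + 2*k - 3)/12.
So s_k = (B(k−1)f/C)·t_k = (-(4*k**2 + 2*k - 3)/(12*k**2 + 22*k + 3))·t_k = (-2)**k*(-4*k**2 - 2*k + 3).
Δs = (-2)**k*(12*k**2 + 22*k + 3), as required.

Yes. s_k = \left(-2\right)^{k} \left(- 4 k^{2} - 2 k + 3\right).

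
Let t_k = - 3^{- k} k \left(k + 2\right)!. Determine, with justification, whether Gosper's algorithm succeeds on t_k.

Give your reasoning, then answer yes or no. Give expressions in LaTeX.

The ratio is (k + 1)*(k + 3)/(3*k).
So A=k/3 + 1 and B=1, with C=k.
Set up (k/3 + 1)·f(k+1) − (1)·f(k) − (k) = 0.
From deg A=1, deg B=0, deg C=1: d=0.
Solving with deg f ≤ 0: f(k) = 3.
Then R = B(k−1)f/C = 3/k, so s_k = R(k)·t_k = -3**(1 - k)*factorial(k + 2).
Check: Δs_k = -k*factorial(k + 2)/3**k. ✓

Yes. s_k = - 3^{1 - k} \left(k + 2\right)!.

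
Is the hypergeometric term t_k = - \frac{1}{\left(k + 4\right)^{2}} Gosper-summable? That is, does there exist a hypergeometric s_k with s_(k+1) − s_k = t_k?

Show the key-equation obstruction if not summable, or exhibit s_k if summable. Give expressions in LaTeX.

Ratio r(k) = (k + 4)**2/(k + 5)**2.
So A=k**2 + 8*k + 16 and B=k**2 + 10*k + 25, with C=1.
Set up (k**2 + 8*k + 16)·f(k+1) − (k**2 + 8*k + 16)·f(k) − (1) = 0.
Degrees (2,2,0) ⇒ d ≤ 0.
Write f(k) = c0. Then LHS − RHS = -1, requiring -1 = 0: contradictory. No certificate.

No — key equation has no polynomial f.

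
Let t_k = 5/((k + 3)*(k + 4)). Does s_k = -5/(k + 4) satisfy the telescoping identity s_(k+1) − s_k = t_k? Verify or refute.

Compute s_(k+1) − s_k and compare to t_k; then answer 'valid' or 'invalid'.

s_(k+1) = -5/(k + 5)
s_(k+1) − s_k = 5/((k + 4)*(k + 5))
(s_(k+1) − s_k) − t_k = -10/(k**3 + 12*k**2 + 47*k + 60)

Invalid: residual -10/(k**3 + 12*k**2 + 47*k + 60) ≠ 0.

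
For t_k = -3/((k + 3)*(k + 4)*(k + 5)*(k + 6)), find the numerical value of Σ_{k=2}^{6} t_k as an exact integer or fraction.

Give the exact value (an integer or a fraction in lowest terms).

Σ = -37/9240

The ratio is (k + 3)/(k + 7).
A = k + 3, B = k + 7, C = 1.
Need (k + 3)·f(k+1) − (k + 6)·f(k) = 1.
d = 3 from the (1,1,0) case.
Match coefficients ⇒ f(k) = k*(k**2 + 12*k + 47)/180.
Then R = B(k−1)f/C = k*(k + 6)*(k**2 + 12*k + 47)/180, so s_k = R(k)·t_k = k*(-k**2 - 12*k - 47)/(60*(k + 3)*(k + 4)*(k + 5)).
Δs = -3/(k**4 + 18*k**3 + 119*k**2 + 342*k + 360), as required.
Telescoping: Σ = s_(7) − s_(2) = -7/440 − (-1/84) = -37/9240.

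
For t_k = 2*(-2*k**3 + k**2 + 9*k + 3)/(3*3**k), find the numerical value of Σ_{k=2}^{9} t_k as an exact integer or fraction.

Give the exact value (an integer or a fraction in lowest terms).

t_(k+1)/t_k = (2*k**3 + 5*k**2 - 5*k - 11)/(3*(2*k**3 - k**2 - 9*k - 3)).
Gosper form: A/B · C(k+1)/C(k) with A=1/3, B=1, C=k**3 - k**2/2 - 9*k/2 - 3/2.
Need (1/3)·f(k+1) − (1)·f(k) = k**3 - k**2/2 - 9*k/2 - 3/2.
From deg A=0, deg B=0, deg C=3: d=3.
A polynomial solution: f(k) = -3*(2*k**3 + 2*k**2 - 4*k - 3)/4.
So s_k = (B(k−1)f/C)·t_k = (-3*(2*k**3 + 2*k**2 - 4*k - 3)/(2*(2*k**3 - k**2 - 9*k - 3)))·t_k = (2*k**3 + 2*k**2 - 4*k - 3)/3**k.
s_(k+1) − s_k = 2*(-2*k**3 + k**2 + 9*k + 3)/(3*3**k) = t_k.
Telescoping: Σ = s_(10) − s_(2) = 719/19683 − (13/9) = -27712/19683.

Σ = -27712/19683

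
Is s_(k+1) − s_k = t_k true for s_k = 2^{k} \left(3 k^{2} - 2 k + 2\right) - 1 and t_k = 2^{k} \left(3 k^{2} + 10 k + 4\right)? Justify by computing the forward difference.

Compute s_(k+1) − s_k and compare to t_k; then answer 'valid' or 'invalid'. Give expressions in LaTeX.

s_(k+1) = 2**(k + 1)*(-2*k + 3*(k + 1)**2) - 1
s_(k+1) − s_k = 2**k*(3*k**2 + 10*k + 4)
(s_(k+1) − s_k) − t_k = 0

valid; difference matches t_k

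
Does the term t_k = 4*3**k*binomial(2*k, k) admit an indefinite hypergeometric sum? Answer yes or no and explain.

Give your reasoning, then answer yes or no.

Compute t_(k+1)/t_k: get 6*(2*k + 1)/(k + 1).
Normal form (A,B,C) = (12*k + 6, k + 1, 1).
Set up (12*k + 6)·f(k+1) − (k)·f(k) − (1) = 0.
From deg A=1, deg B=1, deg C=0: d=-1.
deg f ≤ -1 is impossible — no certificate.

No. Not Gosper-summable.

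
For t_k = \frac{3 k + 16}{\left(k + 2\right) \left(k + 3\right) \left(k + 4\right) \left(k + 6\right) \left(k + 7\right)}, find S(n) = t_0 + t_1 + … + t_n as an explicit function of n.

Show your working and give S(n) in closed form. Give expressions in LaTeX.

S(n) = \frac{n^{3} + 14 n^{2} + 61 n + 48}{36 \left(n^{3} + 14 n^{2} + 61 n + 84\right)}

Ratio r(k) = (k + 2)*(k + 6)*(3*k + 19)/((k + 5)*(k + 8)*(3*k + 16)).
So A=k + 2 and B=k + 8, with C=k**2 + 31*k/3 + 80/3.
Key eq: (k + 2)·f(k+1) = (k + 7)·f(k) + (k**2 + 31*k/3 + 80/3).
d = 5 from the (1,1,2) case.
Solve for f: f(k) = k*(k + 4)*(k + 5)*(k**2 + 11*k + 36)/108 (degree 5 ≤ 5).
Certificate R = B(k−1)f/C = k*(k + 4)*(k + 7)*(k**2 + 11*k + 36)/(36*(3*k + 16)) gives s_k = k*(k**2 + 11*k + 36)/(36*(k**3 + 11*k**2 + 36*k + 36)).
s_(k+1) − s_k = (3*k + 16)/(k**5 + 22*k**4 + 185*k**3 + 740*k**2 + 1404*k + 1008) = t_k.
Telescope: S(n) = s_(n+1) − s_(0) = (n**3 + 14*n**2 + 61*n + 48)/(36*(n**3 + 14*n**2 + 61*n + 84)) − (0) = (n**3 + 14*n**2 + 61*n + 48)/(36*(n**3 + 14*n**2 + 61*n + 84)).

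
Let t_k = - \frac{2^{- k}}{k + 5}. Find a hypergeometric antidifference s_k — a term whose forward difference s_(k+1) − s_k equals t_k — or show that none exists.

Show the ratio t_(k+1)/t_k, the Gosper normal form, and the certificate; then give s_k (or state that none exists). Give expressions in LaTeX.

Compute t_(k+1)/t_k: get (k + 5)/(2*(k + 6)).
So A=k/2 + 5/2 and B=k + 6, with C=1.
Solve (k/2 + 5/2)·f(k+1) − (k + 5)·f(k) = 1.
Degrees (1,1,0) ⇒ d ≤ -1.
Negative degree bound (-1): no f exists, t_k not Gosper-summable.

no hypergeometric antidifference exists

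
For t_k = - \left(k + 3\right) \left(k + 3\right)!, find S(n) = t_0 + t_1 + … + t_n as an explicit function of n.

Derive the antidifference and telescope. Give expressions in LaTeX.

S(n) = 6 - \left(n + 4\right)!

Step 1: r(k) = (k + 4)**2/(k + 3).
Gosper form: A/B · C(k+1)/C(k) with A=k + 4, B=1, C=k + 3.
Set up (k + 4)·f(k+1) − (1)·f(k) − (k + 3) = 0.
Bound: deg f ≤ 0.
Solve for f: f(k) = 1 (degree 0 ≤ 0).
Certificate R = B(k−1)f/C = 1/(k + 3) gives s_k = -factorial(k + 3).
Check: Δs_k = -(k + 3)*factorial(k + 3). ✓
Σ_(k=0)^n t_k = s_(n+1) − s_(0) = (-factorial(n + 4)) − (-6), i.e. 6 - factorial(n + 4).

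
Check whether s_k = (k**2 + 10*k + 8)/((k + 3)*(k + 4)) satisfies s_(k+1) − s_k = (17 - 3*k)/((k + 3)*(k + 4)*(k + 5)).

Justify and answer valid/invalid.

s_(k+1) = (10*k + (k + 1)**2 + 18)/((k + 4)*(k + 5))
s_(k+1) − s_k = (17 - 3*k)/(k**3 + 12*k**2 + 47*k + 60)
(s_(k+1) − s_k) − t_k = 0

Valid — Δs_k = t_k.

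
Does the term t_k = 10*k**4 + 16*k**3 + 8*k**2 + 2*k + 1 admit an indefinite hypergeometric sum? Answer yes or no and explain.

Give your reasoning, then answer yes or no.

Ratio r(k) = (10*k**4 + 56*k**3 + 116*k**2 + 106*k + 37)/(10*k**4 + 16*k**3 + 8*k**2 + 2*k + 1).
Take A(k)=1, B(k)=1, C(k)=k**4 + 8*k**3/5 + 4*k**2/5 + k/5 + 1/10.
f must satisfy (1)·f(k+1) − (1)·f(k) = k**4 + 8*k**3/5 + 4*k**2/5 + k/5 + 1/10.
deg f ≤ 5 (via 0,0,4).
Solving with deg f ≤ 5: f(k) = k*(2*k**4 - k**3 - 2*k**2 + k + 1)/10.
Certificate R = B(k−1)f/C = k*(2*k**4 - k**3 - 2*k**2 + k + 1)/(10*k**4 + 16*k**3 + 8*k**2 + 2*k + 1) gives s_k = k*(2*k**4 - k**3 - 2*k**2 + k + 1).
Δs = 10*k**4 + 16*k**3 + 8*k**2 + 2*k + 1, as required.

Yes. s_k = k*(2*k**4 - k**3 - 2*k**2 + k + 1).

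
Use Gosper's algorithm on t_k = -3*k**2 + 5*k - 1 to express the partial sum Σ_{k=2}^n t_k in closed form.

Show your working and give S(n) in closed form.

r(k) = (3*k**2 + k - 1)/(3*k**2 - 5*k + 1) after simplifying.
Factor: A=1; B=1; C=k**2 - 5*k/3 + 1/3.
Solve (1)·f(k+1) − (1)·f(k) = k**2 - 5*k/3 + 1/3.
Degrees (0,0,2) ⇒ d ≤ 3.
Solve for f: f(k) = k*(k - 2)**2/3 (degree 3 ≤ 3).
Then R = B(k−1)f/C = k*(k - 2)**2/(3*k**2 - 5*k + 1), so s_k = R(k)·t_k = k*(-k**2 + 4*k - 4).
Verify: -3*k**2 + 5*k - 1 matches t_k.
Evaluate: s_(n+1) = -n**3 + n**2 + n - 1; subtract s_(2) = 0 ⇒ S(n) = -n**3 + n**2 + n - 1.

S(n) = -n**3 + n**2 + n - 1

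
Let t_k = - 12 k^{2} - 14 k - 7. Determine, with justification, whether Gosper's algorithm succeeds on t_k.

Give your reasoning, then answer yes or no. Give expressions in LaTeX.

Compute t_(k+1)/t_k: get (12*k**2 + 38*k + 33)/(12*k**2 + 14*k + 7).
Factor: A=1; B=1; C=k**2 + 7*k/6 + 7/12.
Set up (1)·f(k+1) − (1)·f(k) − (k**2 + 7*k/6 + 7/12) = 0.
deg f ≤ 3 (via 0,0,2).
A polynomial solution: f(k) = k*(4*k**2 + k + 2)/12.
Get s_k = R·t_k = k*(-4*k**2 - k - 2) with R(k) = B(k−1)f(k)/C(k) = k*(4*k**2 + k + 2)/(12*k**2 + 14*k + 7).
Check: Δs_k = -12*k**2 - 14*k - 7. ✓

Yes. s_k = k \left(- 4 k^{2} - k - 2\right).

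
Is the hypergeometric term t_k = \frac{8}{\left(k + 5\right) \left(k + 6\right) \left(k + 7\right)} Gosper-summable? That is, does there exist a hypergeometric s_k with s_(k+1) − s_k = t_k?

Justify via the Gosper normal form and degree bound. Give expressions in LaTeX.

Yes. s_k = \frac{2 k \left(k + 11\right)}{15 \left(k + 5\right) \left(k + 6\right)}.

Step 1: r(k) = (k + 5)/(k + 8).
So A=k + 5 and B=k + 8, with C=1.
Set up (k + 5)·f(k+1) − (k + 7)·f(k) − (1) = 0.
d = 2 from the (1,1,0) case.
Solve for f: f(k) = k*(k + 11)/60 (degree 2 ≤ 2).
Certificate R = B(k−1)f/C = k*(k + 7)*(k + 11)/60 gives s_k = 2*k*(k + 11)/(15*(k + 5)*(k + 6)).
s_(k+1) − s_k = 8/(k**3 + 18*k**2 + 107*k + 210) = t_k.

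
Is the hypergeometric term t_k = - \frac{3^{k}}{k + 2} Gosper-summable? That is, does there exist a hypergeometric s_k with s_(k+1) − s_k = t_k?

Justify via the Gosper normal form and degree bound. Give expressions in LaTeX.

No — key equation has no polynomial f.

t_(k+1)/t_k = 3*(k + 2)/(k + 3).
A = 3*k + 6, B = k + 3, C = 1.
Solve (3*k + 6)·f(k+1) − (k + 2)·f(k) = 1.
deg f ≤ -1 (via 1,1,0).
deg f ≤ -1 is impossible — no certificate.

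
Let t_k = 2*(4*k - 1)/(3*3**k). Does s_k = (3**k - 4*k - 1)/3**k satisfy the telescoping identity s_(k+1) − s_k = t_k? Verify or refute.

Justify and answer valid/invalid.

s_(k+1) = (3*3**k - 4*k - 5)/(3*3**k)
s_(k+1) − s_k = 2*(4*k - 1)/(3*3**k)
(s_(k+1) − s_k) − t_k = 0

valid; difference matches t_k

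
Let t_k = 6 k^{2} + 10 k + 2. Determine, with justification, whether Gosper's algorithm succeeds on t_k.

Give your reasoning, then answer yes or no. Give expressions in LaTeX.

The ratio is (3*k**2 + 11*k + 9)/(3*k**2 + 5*k + 1).
Take A(k)=1, B(k)=1, C(k)=k**2 + 5*k/3 + 1/3.
f must satisfy (1)·f(k+1) − (1)·f(k) = k**2 + 5*k/3 + 1/3.
d = 3 from the (0,0,2) case.
Solve for f: f(k) = k*(k**2 + k - 1)/3 (degree 3 ≤ 3).
Then R = B(k−1)f/C = k*(k**2 + k - 1)/(3*k**2 + 5*k + 1), so s_k = R(k)·t_k = 2*k*(k**2 + k - 1).
Check: Δs_k = 6*k**2 + 10*k + 2. ✓

Yes. s_k = 2 k \left(k^{2} + k - 1\right).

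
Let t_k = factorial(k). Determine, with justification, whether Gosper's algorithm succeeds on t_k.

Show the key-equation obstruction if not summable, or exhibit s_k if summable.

No — t_k has no hypergeometric antidifference.

t_(k+1)/t_k = k + 1.
Take A(k)=k + 1, B(k)=1, C(k)=1.
f must satisfy (k + 1)·f(k+1) − (1)·f(k) = 1.
d = -1 from the (1,0,0) case.
d = -1 < 0 ⇒ no nonzero polynomial f; not summable.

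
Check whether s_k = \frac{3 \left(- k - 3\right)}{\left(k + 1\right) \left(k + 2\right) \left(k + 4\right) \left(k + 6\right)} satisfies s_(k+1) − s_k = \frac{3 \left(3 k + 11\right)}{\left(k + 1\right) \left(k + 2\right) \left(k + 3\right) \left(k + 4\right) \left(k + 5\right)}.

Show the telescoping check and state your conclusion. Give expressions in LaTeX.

s_(k+1) = 3*(-k - 4)/((k + 2)*(k + 3)*(k + 5)*(k + 7))
s_(k+1) − s_k = 3*(3*k**3 + 38*k**2 + 158*k + 219)/(k**7 + 28*k**6 + 322*k**5 + 1960*k**4 + 6769*k**3 + 13132*k**2 + 13068*k + 5040)
(s_(k+1) − s_k) − t_k = 9*(-4*k**2 - 37*k - 81)/(k**7 + 28*k**6 + 322*k**5 + 1960*k**4 + 6769*k**3 + 13132*k**2 + 13068*k + 5040)

Invalid: residual \frac{9 \left(- 4 k^{2} - 37 k - 81\right)}{k^{7} + 28 k^{6} + 322 k^{5} + 1960 k^{4} + 6769 k^{3} + 13132 k^{2} + 13068 k + 5040} ≠ 0.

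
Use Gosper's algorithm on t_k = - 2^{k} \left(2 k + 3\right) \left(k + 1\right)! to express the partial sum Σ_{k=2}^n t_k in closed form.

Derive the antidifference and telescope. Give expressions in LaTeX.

S(n) = - 2 \cdot 2^{n} \left(n + 2\right)! + 24

r(k) = 2*(k + 2)*(2*k + 5)/(2*k + 3) after simplifying.
Factor: A=2*k + 4; B=1; C=k + 3/2.
Set up (2*k + 4)·f(k+1) − (1)·f(k) − (k + 3/2) = 0.
From deg A=1, deg B=0, deg C=1: d=0.
Coefficient equations give f(k) = 1/2.
R(k) = B(k−1)·f(k)/C(k) = 1/(2*k + 3); s_k = R·t_k = -2**k*factorial(k + 1).
Δs = -2**k*(2*k + 3)*factorial(k + 1), as required.
Σ_(k=2)^n t_k = s_(n+1) − s_(2) = (-2**(n + 1)*factorial(n + 2)) − (-24), i.e. -2*2**n*factorial(n + 2) + 24.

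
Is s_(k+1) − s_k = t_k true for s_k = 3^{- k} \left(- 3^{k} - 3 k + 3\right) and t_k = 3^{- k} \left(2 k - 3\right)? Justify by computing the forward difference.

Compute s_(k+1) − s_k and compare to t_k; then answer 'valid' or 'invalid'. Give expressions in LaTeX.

s_(k+1) = -1 - k/3**k
s_(k+1) − s_k = (2*k - 3)/3**k
(s_(k+1) − s_k) − t_k = 0

valid (s_(k+1) − s_k reduces to t_k)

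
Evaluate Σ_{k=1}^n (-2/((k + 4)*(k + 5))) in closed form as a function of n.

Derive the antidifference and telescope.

r(k) = (k + 4)/(k + 6) after simplifying.
Gosper form: A/B · C(k+1)/C(k) with A=k + 4, B=k + 6, C=1.
Set up (k + 4)·f(k+1) − (k + 5)·f(k) − (1) = 0.
Degrees (1,1,0) ⇒ d ≤ 1.
Coefficient equations give f(k) = k/4.
So s_k = (B(k−1)f/C)·t_k = (k*(k + 5)/4)·t_k = -k/(2*k + 8).
s_(k+1) − s_k = -2/(k**2 + 9*k + 20) = t_k.
s_(n+1) = (-n - 1)/(2*(n + 5)) and s_(1) = -1/10, so S(n) = -2*n/(5*n + 25).

S(n) = -2*n/(5*n + 25)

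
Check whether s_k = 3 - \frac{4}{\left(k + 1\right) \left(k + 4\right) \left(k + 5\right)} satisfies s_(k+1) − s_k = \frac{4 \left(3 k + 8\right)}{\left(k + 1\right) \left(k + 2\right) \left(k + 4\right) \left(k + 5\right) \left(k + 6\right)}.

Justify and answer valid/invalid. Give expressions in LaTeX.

s_(k+1) = 3 - 4/((k + 2)*(k + 5)*(k + 6))
s_(k+1) − s_k = 4*(3*k + 8)/(k**5 + 18*k**4 + 121*k**3 + 372*k**2 + 508*k + 240)
(s_(k+1) − s_k) − t_k = 0

valid; difference matches t_k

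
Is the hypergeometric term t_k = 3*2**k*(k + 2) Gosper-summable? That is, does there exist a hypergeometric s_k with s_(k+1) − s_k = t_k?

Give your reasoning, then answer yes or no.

Yes. s_k = 3*2**k*k.

t_(k+1)/t_k = 2*(k + 3)/(k + 2).
A = 2, B = 1, C = k + 2.
Key eq: (2)·f(k+1) = (1)·f(k) + (k + 2).
From deg A=0, deg B=0, deg C=1: d=1.
Coefficient equations give f(k) = k.
Then R = B(k−1)f/C = k/(k + 2), so s_k = R(k)·t_k = 3*2**k*k.
Verify: 3*2**k*(k + 2) matches t_k.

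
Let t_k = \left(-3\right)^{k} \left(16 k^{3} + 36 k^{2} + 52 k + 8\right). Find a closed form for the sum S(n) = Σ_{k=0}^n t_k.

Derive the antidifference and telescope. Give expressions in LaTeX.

S(n) = 12 \left(-3\right)^{n} n^{3} + 36 \left(-3\right)^{n} n^{2} + 48 \left(-3\right)^{n} n + 12 \left(-3\right)^{n} - 4

Ratio r(k) = 3*(-4*k**3 - 21*k**2 - 43*k - 28)/(4*k**3 + 9*k**2 + 13*k + 2).
Take A(k)=-3, B(k)=1, C(k)=k**3 + 9*k**2/4 + 13*k/4 + 1/2.
Key eq: (-3)·f(k+1) = (1)·f(k) + (k**3 + 9*k**2/4 + 13*k/4 + 1/2).
Degrees (0,0,3) ⇒ d ≤ 3.
A polynomial solution: f(k) = -(k**3 + k - 1)/4.
So s_k = (B(k−1)f/C)·t_k = (-(k**3 + k - 1)/(4*k**3 + 9*k**2 + 13*k + 2))·t_k = 4*(-3)**k*(-k**3 - k + 1).
Check: Δs_k = 4*(-3)**k*(k**3 + 4*k + 3*(k + 1)**3 - 1). ✓
Evaluate: s_(n+1) = 12*(-3)**n*(n**3 + 3*n**2 + 4*n + 1); subtract s_(0) = 4 ⇒ S(n) = 12*(-3)**n*n**3 + 36*(-3)**n*n**2 + 48*(-3)**n*n + 12*(-3)**n - 4.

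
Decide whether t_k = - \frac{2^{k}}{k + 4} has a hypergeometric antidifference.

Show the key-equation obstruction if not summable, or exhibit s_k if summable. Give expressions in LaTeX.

No. Not Gosper-summable.

Step 1: r(k) = 2*(k + 4)/(k + 5).
Normal form (A,B,C) = (2*k + 8, k + 5, 1).
Solve (2*k + 8)·f(k+1) − (k + 4)·f(k) = 1.
Bound: deg f ≤ -1.
deg f ≤ -1 is impossible — no certificate.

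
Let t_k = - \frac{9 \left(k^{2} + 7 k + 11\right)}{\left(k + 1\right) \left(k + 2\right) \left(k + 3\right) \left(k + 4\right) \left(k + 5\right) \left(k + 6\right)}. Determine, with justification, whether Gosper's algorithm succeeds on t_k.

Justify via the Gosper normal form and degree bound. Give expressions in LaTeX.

Ratio r(k) = (k + 1)*(7*k + (k + 1)**2 + 18)/((k + 7)*(k**2 + 7*k + 11)).
Take A(k)=k + 1, B(k)=k + 7, C(k)=k**2 + 7*k + 11.
Key eq: (k + 1)·f(k+1) = (k + 6)·f(k) + (k**2 + 7*k + 11).
Bound: deg f ≤ 5.
Solve for f: f(k) = k*(k + 2)*(k + 4)*(k**2 + 9*k + 23)/45 (degree 5 ≤ 5).
Get s_k = R·t_k = k*(-k**2 - 9*k - 23)/(5*(k**3 + 9*k**2 + 23*k + 15)) with R(k) = B(k−1)f(k)/C(k) = k*(k + 2)*(k + 4)*(k + 6)*(k**2 + 9*k + 23)/(45*(k**2 + 7*k + 11)).
s_(k+1) − s_k = 9*(-k**2 - 7*k - 11)/(k**6 + 21*k**5 + 175*k**4 + 735*k**3 + 1624*k**2 + 1764*k + 720) = t_k.

Yes. s_k = \frac{k \left(- k^{2} - 9 k - 23\right)}{5 \left(k^{3} + 9 k^{2} + 23 k + 15\right)}.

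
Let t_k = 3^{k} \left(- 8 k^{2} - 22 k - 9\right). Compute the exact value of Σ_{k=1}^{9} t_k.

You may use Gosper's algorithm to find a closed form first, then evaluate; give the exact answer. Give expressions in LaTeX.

Σ = -23029101

Step 1: r(k) = 3*(8*k**2 + 38*k + 39)/(8*k**2 + 22*k + 9).
A = 3, B = 1, C = k**2 + 11*k/4 + 9/8.
Solve (3)·f(k+1) − (1)·f(k) = k**2 + 11*k/4 + 9/8.
deg f ≤ 2 (via 0,0,2).
Match coefficients ⇒ f(k) = k*(4*k - 1)/8.
R(k) = B(k−1)·f(k)/C(k) = k*(4*k - 1)/((2*k + 1)*(4*k + 9)); s_k = R·t_k = 3**k*k*(1 - 4*k).
Δs = 3**k*(-8*k**2 - 22*k - 9), as required.
Σ_(k=1)^(9) t_k = s_(10) − s_(1) = -23029110 − (-9) = -23029101.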